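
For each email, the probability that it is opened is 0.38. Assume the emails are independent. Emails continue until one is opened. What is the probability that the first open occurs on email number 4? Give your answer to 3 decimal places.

Geometric (trials to first success), p = 0.38.
P(Y = 4) = (1−p)^3 · p = 0.23833 · 0.38 = 0.09056

0.091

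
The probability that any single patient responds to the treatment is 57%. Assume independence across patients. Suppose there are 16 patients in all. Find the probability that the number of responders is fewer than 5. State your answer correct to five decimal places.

0.00978

X ~ Binomial(16, 0.57); P(X ≤ 4) = Σ C(16,k) p^k (1−p)^(16−k) over k:
  k=0: C(16,0)·0.57^0·0.43^16 = 0.0000014
  k=1: C(16,1)·0.57^1·0.43^15 = 0.0000290
  k=2: C(16,2)·0.57^2·0.43^14 = 0.0002881
  k=3: C(16,3)·0.57^3·0.43^13 = 0.0017820
  k=4: C(16,4)·0.57^4·0.43^12 = 0.0076770
Total = 0.0097774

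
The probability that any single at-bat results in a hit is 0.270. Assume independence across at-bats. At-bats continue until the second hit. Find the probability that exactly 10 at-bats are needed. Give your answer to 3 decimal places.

0.053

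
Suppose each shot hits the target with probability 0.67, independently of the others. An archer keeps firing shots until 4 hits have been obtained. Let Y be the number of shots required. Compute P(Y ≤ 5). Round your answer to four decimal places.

Finishing within 5 shots ⇔ at least 4 successes in the first 5. With X ~ Binomial(5, 0.67), P(Y ≤ 5) = 1 − P(X ≤ 3).
  k=0: C(5,0)·0.67^0·0.33^5 = 0.003914
  k=1: C(5,1)·0.67^1·0.33^4 = 0.039728
  k=2: C(5,2)·0.67^2·0.33^3 = 0.161321
  k=3: C(5,3)·0.67^3·0.33^2 = 0.327531
1 − 0.532494 = 0.467506

0.4675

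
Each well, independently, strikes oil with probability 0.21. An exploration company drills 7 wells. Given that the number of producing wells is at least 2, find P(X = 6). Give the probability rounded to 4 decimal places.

X ~ Binomial(7, 0.21). Want P(X=6 | X≥2) = P(X=6) / P(X≥2).
P(X=6) = C(7,6)·0.21^6·0.79^1 = 0.000474
P(X≥2) = 1 − 0.192039 − 0.357339 = 0.450622
Ratio = 0.000474 / 0.450622 = 0.001053

0.0011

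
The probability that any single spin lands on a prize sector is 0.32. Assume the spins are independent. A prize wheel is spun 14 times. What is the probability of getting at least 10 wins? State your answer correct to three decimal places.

X ~ Binomial(14, 0.32); P(X ≥ 10) = Σ C(14,k) p^k (1−p)^(14−k) over k:
  k=10: C(14,10)·0.32^10·0.68^4 = 0.00241
  k=11: C(14,11)·0.32^11·0.68^3 = 0.00041
  k=12: C(14,12)·0.32^12·0.68^2 = 0.00005
  k=13: C(14,13)·0.32^13·0.68^1 = 0.00000
  k=14: C(14,14)·0.32^14·0.68^0 = 0.00000
Total = 0.00287

0.003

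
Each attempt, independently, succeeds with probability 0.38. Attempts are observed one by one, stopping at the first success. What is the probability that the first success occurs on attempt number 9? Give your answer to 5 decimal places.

0.00830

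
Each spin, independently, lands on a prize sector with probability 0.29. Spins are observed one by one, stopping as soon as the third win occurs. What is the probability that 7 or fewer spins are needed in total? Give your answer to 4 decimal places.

Finishing within 7 spins ⇔ at least 3 successes in the first 7. With X ~ Binomial(7, 0.29), P(Y ≤ 7) = 1 − P(X ≤ 2).
  k=0: C(7,0)·0.29^0·0.71^7 = 0.090951
  k=1: C(7,1)·0.29^1·0.71^6 = 0.260044
  k=2: C(7,2)·0.29^2·0.71^5 = 0.318645
1 − 0.669640 = 0.330360

0.3304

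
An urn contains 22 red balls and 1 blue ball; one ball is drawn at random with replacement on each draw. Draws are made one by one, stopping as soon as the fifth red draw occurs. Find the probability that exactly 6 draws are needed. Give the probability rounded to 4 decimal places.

Y = trial on which the fifth success occurs; negative binomial, r=5, p=0.956522.
P(Y=6) = C(5,4) · p^5 · (1−p)^1
= 5 · 0.80071 · 0.043478 = 0.174067

0.1741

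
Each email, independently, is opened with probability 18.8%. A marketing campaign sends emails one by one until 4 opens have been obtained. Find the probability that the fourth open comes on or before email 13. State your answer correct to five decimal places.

0.21672

Finishing within 13 emails ⇔ at least 4 successes in the first 13. With X ~ Binomial(13, 0.188), P(Y ≤ 13) = 1 − P(X ≤ 3).
  k=0: C(13,0)·0.188^0·0.812^13 = 0.0667158
  k=1: C(13,1)·0.188^1·0.812^12 = 0.2008046
  k=2: C(13,2)·0.188^2·0.812^11 = 0.2789502
  k=3: C(13,3)·0.188^3·0.812^10 = 0.2368099
1 − 0.7832804 = 0.2167196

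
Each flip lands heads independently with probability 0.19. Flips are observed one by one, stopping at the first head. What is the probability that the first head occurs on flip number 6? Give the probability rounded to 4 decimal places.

0.0662

Geometric (trials to first success), p = 0.19.
P(Y = 6) = (1−p)^5 · p = 0.34868 · 0.19 = 0.066249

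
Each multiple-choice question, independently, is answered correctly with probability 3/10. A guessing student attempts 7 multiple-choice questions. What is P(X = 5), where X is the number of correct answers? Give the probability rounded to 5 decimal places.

0.02500

X ~ Binomial(n=7, p=0.30).
P(X=5) = C(7,5) · p^5 · (1−p)^2
= 21 · 0.00243 · 0.49 = 0.0250047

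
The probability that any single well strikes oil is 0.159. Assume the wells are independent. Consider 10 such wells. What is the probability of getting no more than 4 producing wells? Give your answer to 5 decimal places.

X ~ Binomial(10, 0.159); P(X ≤ 4) = Σ C(10,k) p^k (1−p)^(10−k) over k:
  k=0: C(10,0)·0.159^0·0.841^10 = 0.1769946
  k=1: C(10,1)·0.159^1·0.841^9 = 0.3346271
  k=2: C(10,2)·0.159^2·0.841^8 = 0.2846916
  k=3: C(10,3)·0.159^3·0.841^7 = 0.1435306
  k=4: C(10,4)·0.159^4·0.841^6 = 0.0474880
Total = 0.9873319

0.98733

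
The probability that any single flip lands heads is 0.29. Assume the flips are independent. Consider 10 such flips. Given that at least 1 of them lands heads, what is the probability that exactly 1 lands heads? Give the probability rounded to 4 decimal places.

X ~ Binomial(10, 0.29). Want P(X=1 | X≥1) = P(X=1) / P(X≥1).
P(X=1) = C(10,1)·0.29^1·0.71^9 = 0.132961
P(X≥1) = 1 − 0.032552 = 0.967448
Ratio = 0.132961 / 0.967448 = 0.137434

0.1374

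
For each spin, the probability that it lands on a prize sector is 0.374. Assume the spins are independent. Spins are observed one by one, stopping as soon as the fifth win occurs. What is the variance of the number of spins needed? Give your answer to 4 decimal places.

22.3770

Y = total spins until the fifth success; negative binomial with r=5, p=0.374.
Var(Y) = r(1−p)/p² = 5·0.626 / 0.374² = 22.376962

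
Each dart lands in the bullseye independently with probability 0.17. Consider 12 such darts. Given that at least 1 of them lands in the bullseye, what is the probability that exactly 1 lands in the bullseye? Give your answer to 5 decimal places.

X ~ Binomial(12, 0.17). Want P(X=1 | X≥1) = P(X=1) / P(X≥1).
P(X=1) = C(12,1)·0.17^1·0.83^11 = 0.2627176
P(X≥1) = 1 − 0.1068900 = 0.8931100
Ratio = 0.2627176 / 0.8931100 = 0.2941604

0.29416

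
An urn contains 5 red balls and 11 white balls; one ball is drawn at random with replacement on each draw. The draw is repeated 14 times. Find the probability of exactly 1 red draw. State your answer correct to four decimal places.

0.0335

X ~ Binomial(n=14, p=0.3125).
P(X=1) = C(14,1) · p^1 · (1−p)^13
= 14 · 0.3125 · 0.0076656 = 0.033537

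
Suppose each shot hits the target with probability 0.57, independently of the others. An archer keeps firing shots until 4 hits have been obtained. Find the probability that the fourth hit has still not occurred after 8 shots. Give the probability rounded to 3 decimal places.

0.224

Needing more than 8 shots ⇔ fewer than 4 successes in the first 8. With X ~ Binomial(8, 0.57), P(Y > 8) = P(X ≤ 3).
  k=0: C(8,0)·0.57^0·0.43^8 = 0.00117
  k=1: C(8,1)·0.57^1·0.43^7 = 0.01239
  k=2: C(8,2)·0.57^2·0.43^6 = 0.05751
  k=3: C(8,3)·0.57^3·0.43^5 = 0.15246
P(X ≤ 3) = 0.22353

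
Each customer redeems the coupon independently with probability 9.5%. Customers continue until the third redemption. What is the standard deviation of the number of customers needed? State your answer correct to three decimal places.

Y = total customers until the third success; negative binomial with r=3, p=0.095.
SD(Y) = √[r(1−p)/p²] = √(300.83102) = 17.34448

17.344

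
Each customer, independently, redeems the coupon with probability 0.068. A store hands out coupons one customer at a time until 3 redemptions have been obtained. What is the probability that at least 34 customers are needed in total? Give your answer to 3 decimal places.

0.609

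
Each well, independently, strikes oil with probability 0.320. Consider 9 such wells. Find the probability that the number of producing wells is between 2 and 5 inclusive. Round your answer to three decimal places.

0.802

X ~ Binomial(9, 0.32); P(2 ≤ X ≤ 5) = Σ C(9,k) p^k (1−p)^(9−k) over k:
  k=2: C(9,2)·0.32^2·0.68^7 = 0.24784
  k=3: C(9,3)·0.32^3·0.68^6 = 0.27213
  k=4: C(9,4)·0.32^4·0.68^5 = 0.19209
  k=5: C(9,5)·0.32^5·0.68^4 = 0.09040
Total = 0.80246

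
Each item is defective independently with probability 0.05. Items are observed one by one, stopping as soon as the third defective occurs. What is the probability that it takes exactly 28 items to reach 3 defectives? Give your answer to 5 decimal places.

Y = trial on which the third success occurs; negative binomial, r=3, p=0.05.
P(Y=28) = C(27,2) · p^3 · (1−p)^25
= 351 · 0.000125 · 0.27739 = 0.0121705

0.01217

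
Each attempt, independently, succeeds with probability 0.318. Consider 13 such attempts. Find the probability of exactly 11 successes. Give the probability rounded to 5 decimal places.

X ~ Binomial(n=13, p=0.318).
P(X=11) = C(13,11) · p^11 · (1−p)^2
= 78 · 3.3628e-06 · 0.46512 = 0.0001220

0.00012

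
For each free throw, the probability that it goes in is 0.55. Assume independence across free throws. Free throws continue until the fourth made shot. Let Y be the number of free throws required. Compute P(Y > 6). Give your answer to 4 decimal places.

Needing more than 6 free throws ⇔ fewer than 4 successes in the first 6. With X ~ Binomial(6, 0.55), P(Y > 6) = P(X ≤ 3).
  k=0: C(6,0)·0.55^0·0.45^6 = 0.008304
  k=1: C(6,1)·0.55^1·0.45^5 = 0.060894
  k=2: C(6,2)·0.55^2·0.45^4 = 0.186066
  k=3: C(6,3)·0.55^3·0.45^3 = 0.303218
P(X ≤ 3) = 0.558482

0.5585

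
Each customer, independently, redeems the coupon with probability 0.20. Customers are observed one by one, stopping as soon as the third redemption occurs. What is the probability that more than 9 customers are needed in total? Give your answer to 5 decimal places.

Needing more than 9 customers ⇔ fewer than 3 successes in the first 9. With X ~ Binomial(9, 0.20), P(Y > 9) = P(X ≤ 2).
  k=0: C(9,0)·0.20^0·0.80^9 = 0.1342177
  k=1: C(9,1)·0.20^1·0.80^8 = 0.3019899
  k=2: C(9,2)·0.20^2·0.80^7 = 0.3019899
P(X ≤ 2) = 0.7381975

0.73820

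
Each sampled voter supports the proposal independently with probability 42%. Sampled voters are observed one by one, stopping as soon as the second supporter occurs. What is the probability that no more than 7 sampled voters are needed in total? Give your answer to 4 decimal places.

0.8660

Finishing within 7 sampled voters ⇔ at least 2 successes in the first 7. With X ~ Binomial(7, 0.42), P(Y ≤ 7) = 1 − P(X ≤ 1).
  k=0: C(7,0)·0.42^0·0.58^7 = 0.022080
  k=1: C(7,1)·0.42^1·0.58^6 = 0.111922
1 − 0.134002 = 0.865998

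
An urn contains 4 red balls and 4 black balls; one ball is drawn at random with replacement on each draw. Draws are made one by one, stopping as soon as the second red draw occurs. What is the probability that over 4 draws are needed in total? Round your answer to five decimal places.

0.31250

Needing more than 4 draws ⇔ fewer than 2 successes in the first 4. With X ~ Binomial(4, 0.50), P(Y > 4) = P(X ≤ 1).
  k=0: C(4,0)·0.50^0·0.50^4 = 0.0625000
  k=1: C(4,1)·0.50^1·0.50^3 = 0.2500000
P(X ≤ 1) = 0.3125000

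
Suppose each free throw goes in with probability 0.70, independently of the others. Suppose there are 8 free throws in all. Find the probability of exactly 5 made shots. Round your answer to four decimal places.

0.2541

X ~ Binomial(n=8, p=0.70).
P(X=5) = C(8,5) · p^5 · (1−p)^3
= 56 · 0.16807 · 0.027 = 0.254122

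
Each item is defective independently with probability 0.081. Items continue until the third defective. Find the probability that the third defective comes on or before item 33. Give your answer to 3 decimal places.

Finishing within 33 items ⇔ at least 3 successes in the first 33. With X ~ Binomial(33, 0.081), P(Y ≤ 33) = 1 − P(X ≤ 2).
  k=0: C(33,0)·0.081^0·0.919^33 = 0.06158
  k=1: C(33,1)·0.081^1·0.919^32 = 0.17910
  k=2: C(33,2)·0.081^2·0.919^31 = 0.25257
1 − 0.49325 = 0.50675

0.507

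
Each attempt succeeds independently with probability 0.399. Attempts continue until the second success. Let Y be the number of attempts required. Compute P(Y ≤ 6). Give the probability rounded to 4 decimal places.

0.7652

Finishing within 6 attempts ⇔ at least 2 successes in the first 6. With X ~ Binomial(6, 0.399), P(Y ≤ 6) = 1 − P(X ≤ 1).
  k=0: C(6,0)·0.399^0·0.601^6 = 0.047125
  k=1: C(6,1)·0.399^1·0.601^5 = 0.187714
1 − 0.234838 = 0.765162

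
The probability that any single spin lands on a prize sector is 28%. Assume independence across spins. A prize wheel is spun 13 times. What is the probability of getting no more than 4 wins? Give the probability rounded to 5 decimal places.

X ~ Binomial(13, 0.28); P(X ≤ 4) = Σ C(13,k) p^k (1−p)^(13−k) over k:
  k=0: C(13,0)·0.28^0·0.72^13 = 0.0139741
  k=1: C(13,1)·0.28^1·0.72^12 = 0.0706466
  k=2: C(13,2)·0.28^2·0.72^11 = 0.1648421
  k=3: C(13,3)·0.28^3·0.72^10 = 0.2350526
  k=4: C(13,4)·0.28^4·0.72^9 = 0.2285234
Total = 0.7130388

0.71304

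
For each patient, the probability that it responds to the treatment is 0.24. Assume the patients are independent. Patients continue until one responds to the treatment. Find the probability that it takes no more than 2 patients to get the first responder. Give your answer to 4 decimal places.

0.4224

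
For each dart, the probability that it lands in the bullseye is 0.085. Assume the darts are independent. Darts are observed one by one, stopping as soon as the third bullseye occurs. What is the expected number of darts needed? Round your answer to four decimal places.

35.2941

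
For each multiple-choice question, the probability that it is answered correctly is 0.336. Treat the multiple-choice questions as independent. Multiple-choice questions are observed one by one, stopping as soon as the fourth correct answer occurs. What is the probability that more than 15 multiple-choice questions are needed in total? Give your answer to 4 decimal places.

Needing more than 15 multiple-choice questions ⇔ fewer than 4 successes in the first 15. With X ~ Binomial(15, 0.336), P(Y > 15) = P(X ≤ 3).
  k=0: C(15,0)·0.336^0·0.664^15 = 0.002150
  k=1: C(15,1)·0.336^1·0.664^14 = 0.016322
  k=2: C(15,2)·0.336^2·0.664^13 = 0.057817
  k=3: C(15,3)·0.336^3·0.664^12 = 0.126779
P(X ≤ 3) = 0.203068

0.2031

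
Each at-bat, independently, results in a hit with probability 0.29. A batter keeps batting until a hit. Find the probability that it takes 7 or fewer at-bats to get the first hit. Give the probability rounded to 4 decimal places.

Y = number of at-bats to the first success; geometric, p = 0.29.
P(Y ≤ 7) = 1 − (1−p)^7 = 1 − 0.090951 = 0.909049

0.9090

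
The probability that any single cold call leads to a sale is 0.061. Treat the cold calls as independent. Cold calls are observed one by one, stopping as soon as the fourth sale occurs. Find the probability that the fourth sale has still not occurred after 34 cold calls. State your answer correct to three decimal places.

0.849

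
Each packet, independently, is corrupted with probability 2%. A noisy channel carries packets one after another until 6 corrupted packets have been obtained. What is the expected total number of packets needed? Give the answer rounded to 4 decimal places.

Y = total packets until the sixth success; negative binomial with r=6, p=0.02.
E[Y] = r / p = 6 / 0.02 = 300.000000

300.0000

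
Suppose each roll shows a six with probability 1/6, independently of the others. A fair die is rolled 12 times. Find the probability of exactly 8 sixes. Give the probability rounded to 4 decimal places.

0.0001

X ~ Binomial(n=12, p=0.166667).
P(X=8) = C(12,8) · p^8 · (1−p)^4
= 495 · 5.9537e-07 · 0.48225 = 0.000142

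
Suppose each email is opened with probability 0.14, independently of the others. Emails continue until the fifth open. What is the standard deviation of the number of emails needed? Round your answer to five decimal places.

Y = total emails until the fifth success; negative binomial with r=5, p=0.14.
SD(Y) = √[r(1−p)/p²] = √(219.3877551) = 14.8117438

14.81174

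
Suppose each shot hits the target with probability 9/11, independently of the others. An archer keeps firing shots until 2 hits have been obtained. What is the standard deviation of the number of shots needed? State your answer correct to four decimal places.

Y = total shots until the second success; negative binomial with r=2, p=0.818182.
SD(Y) = √[r(1−p)/p²] = √(0.543210) = 0.737028

0.7370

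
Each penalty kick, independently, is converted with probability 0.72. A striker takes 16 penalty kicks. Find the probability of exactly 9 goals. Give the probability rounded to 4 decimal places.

X ~ Binomial(n=16, p=0.72).
P(X=9) = C(16,9) · p^9 · (1−p)^7
= 11440 · 0.051999 · 0.00013493 = 0.080265

0.0803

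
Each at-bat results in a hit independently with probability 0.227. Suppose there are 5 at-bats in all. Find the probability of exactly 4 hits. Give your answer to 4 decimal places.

X ~ Binomial(n=5, p=0.227).
P(X=4) = C(5,4) · p^4 · (1−p)^1
= 5 · 0.0026552 · 0.773 = 0.010262

0.0103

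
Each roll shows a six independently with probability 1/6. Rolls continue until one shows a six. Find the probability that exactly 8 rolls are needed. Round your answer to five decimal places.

0.04651

Geometric (trials to first success), p = 0.166667.
P(Y = 8) = (1−p)^7 · p = 0.27908 · 0.166667 = 0.0465136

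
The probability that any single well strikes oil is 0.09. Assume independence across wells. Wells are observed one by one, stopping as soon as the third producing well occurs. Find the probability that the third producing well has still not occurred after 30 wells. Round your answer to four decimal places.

0.4855

Needing more than 30 wells ⇔ fewer than 3 successes in the first 30. With X ~ Binomial(30, 0.09), P(Y > 30) = P(X ≤ 2).
  k=0: C(30,0)·0.09^0·0.91^30 = 0.059053
  k=1: C(30,1)·0.09^1·0.91^29 = 0.175212
  k=2: C(30,2)·0.09^2·0.91^28 = 0.251266
P(X ≤ 2) = 0.485531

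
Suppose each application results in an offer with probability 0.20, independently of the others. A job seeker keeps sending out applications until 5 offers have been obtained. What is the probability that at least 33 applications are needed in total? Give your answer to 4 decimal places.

Needing more than 32 applications ⇔ fewer than 5 successes in the first 32. With X ~ Binomial(32, 0.20), P(Y > 32) = P(X ≤ 4).
  k=0: C(32,0)·0.20^0·0.80^32 = 0.000792
  k=1: C(32,1)·0.20^1·0.80^31 = 0.006338
  k=2: C(32,2)·0.20^2·0.80^30 = 0.024561
  k=3: C(32,3)·0.20^3·0.80^29 = 0.061402
  k=4: C(32,4)·0.20^4·0.80^28 = 0.111291
P(X ≤ 4) = 0.204384

0.2044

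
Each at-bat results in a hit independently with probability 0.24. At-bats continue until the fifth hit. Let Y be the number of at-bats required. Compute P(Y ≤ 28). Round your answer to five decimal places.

Finishing within 28 at-bats ⇔ at least 5 successes in the first 28. With X ~ Binomial(28, 0.24), P(Y ≤ 28) = 1 − P(X ≤ 4).
  k=0: C(28,0)·0.24^0·0.76^28 = 0.0004600
  k=1: C(28,1)·0.24^1·0.76^27 = 0.0040676
  k=2: C(28,2)·0.24^2·0.76^26 = 0.0173407
  k=3: C(28,3)·0.24^3·0.76^25 = 0.0474589
  k=4: C(28,4)·0.24^4·0.76^24 = 0.0936688
1 − 0.1629961 = 0.8370039

0.83700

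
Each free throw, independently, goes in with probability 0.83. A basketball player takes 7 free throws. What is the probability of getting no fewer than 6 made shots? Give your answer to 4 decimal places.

X ~ Binomial(7, 0.83); P(X ≥ 6) = Σ C(7,k) p^k (1−p)^(7−k) over k:
  k=6: C(7,6)·0.83^6·0.17^1 = 0.389059
  k=7: C(7,7)·0.83^7·0.17^0 = 0.271361
Total = 0.660420

0.6604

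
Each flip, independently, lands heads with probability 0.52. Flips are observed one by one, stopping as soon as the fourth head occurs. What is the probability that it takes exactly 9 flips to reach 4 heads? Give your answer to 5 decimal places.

0.10433

Y = trial on which the fourth success occurs; negative binomial, r=4, p=0.52.
P(Y=9) = C(8,3) · p^4 · (1−p)^5
= 56 · 0.073116 · 0.02548 = 0.1043296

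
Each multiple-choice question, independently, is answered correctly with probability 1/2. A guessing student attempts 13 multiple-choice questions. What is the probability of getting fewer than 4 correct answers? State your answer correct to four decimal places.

X ~ Binomial(13, 0.50); P(X ≤ 3) = Σ C(13,k) p^k (1−p)^(13−k) over k:
  k=0: C(13,0)·0.50^0·0.50^13 = 0.000122
  k=1: C(13,1)·0.50^1·0.50^12 = 0.001587
  k=2: C(13,2)·0.50^2·0.50^11 = 0.009521
  k=3: C(13,3)·0.50^3·0.50^10 = 0.034912
Total = 0.046143

0.0461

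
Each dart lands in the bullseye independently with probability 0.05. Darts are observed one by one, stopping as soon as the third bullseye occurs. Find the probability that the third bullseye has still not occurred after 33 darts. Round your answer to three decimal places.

0.773

Needing more than 33 darts ⇔ fewer than 3 successes in the first 33. With X ~ Binomial(33, 0.05), P(Y > 33) = P(X ≤ 2).
  k=0: C(33,0)·0.05^0·0.95^33 = 0.18403
  k=1: C(33,1)·0.05^1·0.95^32 = 0.31962
  k=2: C(33,2)·0.05^2·0.95^31 = 0.26916
P(X ≤ 2) = 0.77281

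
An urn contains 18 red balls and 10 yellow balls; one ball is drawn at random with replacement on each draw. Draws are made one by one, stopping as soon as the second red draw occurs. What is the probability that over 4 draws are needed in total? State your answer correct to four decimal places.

0.1334

Needing more than 4 draws ⇔ fewer than 2 successes in the first 4. With X ~ Binomial(4, 0.642857), P(Y > 4) = P(X ≤ 1).
  k=0: C(4,0)·0.642857^0·0.357143^4 = 0.016269
  k=1: C(4,1)·0.642857^1·0.357143^3 = 0.117139
P(X ≤ 1) = 0.133408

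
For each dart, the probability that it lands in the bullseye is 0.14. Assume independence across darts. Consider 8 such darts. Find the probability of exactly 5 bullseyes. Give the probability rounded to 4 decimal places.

X ~ Binomial(n=8, p=0.14).
P(X=5) = C(8,5) · p^5 · (1−p)^3
= 56 · 5.3782e-05 · 0.63606 = 0.001916

0.0019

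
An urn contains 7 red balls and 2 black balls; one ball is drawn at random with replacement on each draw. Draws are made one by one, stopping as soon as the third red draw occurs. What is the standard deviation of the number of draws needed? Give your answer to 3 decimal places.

Y = total draws until the third success; negative binomial with r=3, p=0.777778.
SD(Y) = √[r(1−p)/p²] = √(1.10204) = 1.04978

1.050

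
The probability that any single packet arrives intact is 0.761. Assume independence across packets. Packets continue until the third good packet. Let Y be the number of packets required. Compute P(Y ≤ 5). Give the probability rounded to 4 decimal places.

Finishing within 5 packets ⇔ at least 3 successes in the first 5. With X ~ Binomial(5, 0.761), P(Y ≤ 5) = 1 − P(X ≤ 2).
  k=0: C(5,0)·0.761^0·0.239^5 = 0.000780
  k=1: C(5,1)·0.761^1·0.239^4 = 0.012415
  k=2: C(5,2)·0.761^2·0.239^3 = 0.079061
1 − 0.092256 = 0.907744

0.9077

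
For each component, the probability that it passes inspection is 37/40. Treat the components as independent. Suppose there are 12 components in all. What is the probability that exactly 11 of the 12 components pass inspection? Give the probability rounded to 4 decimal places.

0.3818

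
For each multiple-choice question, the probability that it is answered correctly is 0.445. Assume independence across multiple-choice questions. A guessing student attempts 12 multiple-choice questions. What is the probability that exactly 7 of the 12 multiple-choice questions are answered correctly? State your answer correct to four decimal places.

0.1441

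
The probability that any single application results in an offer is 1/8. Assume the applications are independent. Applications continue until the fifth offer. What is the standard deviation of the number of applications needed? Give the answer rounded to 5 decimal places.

16.73320

Y = total applications until the fifth success; negative binomial with r=5, p=0.125.
SD(Y) = √[r(1−p)/p²] = √(280.0000000) = 16.7332005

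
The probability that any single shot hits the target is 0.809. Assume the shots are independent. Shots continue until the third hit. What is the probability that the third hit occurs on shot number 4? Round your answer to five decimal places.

Y = trial on which the third success occurs; negative binomial, r=3, p=0.809.
P(Y=4) = C(3,2) · p^3 · (1−p)^1
= 3 · 0.52948 · 0.191 = 0.3033892

0.30339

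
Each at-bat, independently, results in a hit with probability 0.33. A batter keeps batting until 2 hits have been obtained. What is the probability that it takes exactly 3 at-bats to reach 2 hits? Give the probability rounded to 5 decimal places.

Y = trial on which the second success occurs; negative binomial, r=2, p=0.33.
P(Y=3) = C(2,1) · p^2 · (1−p)^1
= 2 · 0.1089 · 0.67 = 0.1459260

0.14593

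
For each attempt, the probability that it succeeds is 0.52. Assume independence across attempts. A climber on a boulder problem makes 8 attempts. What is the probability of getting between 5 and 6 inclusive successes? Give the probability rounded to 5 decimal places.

0.36301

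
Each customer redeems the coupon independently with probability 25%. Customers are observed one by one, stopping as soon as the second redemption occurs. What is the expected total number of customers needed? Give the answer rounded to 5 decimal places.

Y = total customers until the second success; negative binomial with r=2, p=0.25.
E[Y] = r / p = 2 / 0.25 = 8.0000000

8.00000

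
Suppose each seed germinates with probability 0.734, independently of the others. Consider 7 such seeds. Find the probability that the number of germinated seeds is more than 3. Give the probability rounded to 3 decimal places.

0.914

X ~ Binomial(7, 0.734); P(X ≥ 4) = Σ C(7,k) p^k (1−p)^(7−k) over k:
  k=4: C(7,4)·0.734^4·0.266^3 = 0.19120
  k=5: C(7,5)·0.734^5·0.266^2 = 0.31656
  k=6: C(7,6)·0.734^6·0.266^1 = 0.29118
  k=7: C(7,7)·0.734^7·0.266^0 = 0.11478
Total = 0.91373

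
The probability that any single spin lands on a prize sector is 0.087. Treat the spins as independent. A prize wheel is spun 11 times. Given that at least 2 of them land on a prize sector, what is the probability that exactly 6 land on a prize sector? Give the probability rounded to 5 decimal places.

X ~ Binomial(11, 0.087). Want P(X=6 | X≥2) = P(X=6) / P(X≥2).
P(X=6) = C(11,6)·0.087^6·0.913^5 = 0.0001271
P(X≥2) = 1 − 0.3674333 − 0.3851410 = 0.2474257
Ratio = 0.0001271 / 0.2474257 = 0.0005136

0.00051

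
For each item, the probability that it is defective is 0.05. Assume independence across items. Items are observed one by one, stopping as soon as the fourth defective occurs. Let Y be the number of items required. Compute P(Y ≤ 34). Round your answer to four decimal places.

0.0881

Finishing within 34 items ⇔ at least 4 successes in the first 34. With X ~ Binomial(34, 0.05), P(Y ≤ 34) = 1 − P(X ≤ 3).
  k=0: C(34,0)·0.05^0·0.95^34 = 0.174825
  k=1: C(34,1)·0.05^1·0.95^33 = 0.312844
  k=2: C(34,2)·0.05^2·0.95^32 = 0.271680
  k=3: C(34,3)·0.05^3·0.95^31 = 0.152522
1 − 0.911871 = 0.088129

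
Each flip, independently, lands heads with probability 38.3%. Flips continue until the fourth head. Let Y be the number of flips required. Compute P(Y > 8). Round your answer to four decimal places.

Needing more than 8 flips ⇔ fewer than 4 successes in the first 8. With X ~ Binomial(8, 0.383), P(Y > 8) = P(X ≤ 3).
  k=0: C(8,0)·0.383^0·0.617^8 = 0.021003
  k=1: C(8,1)·0.383^1·0.617^7 = 0.104300
  k=2: C(8,2)·0.383^2·0.617^6 = 0.226603
  k=3: C(8,3)·0.383^3·0.617^5 = 0.281326
P(X ≤ 3) = 0.633233

0.6332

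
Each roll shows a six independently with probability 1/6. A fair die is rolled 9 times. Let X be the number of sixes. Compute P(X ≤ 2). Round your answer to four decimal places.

X ~ Binomial(9, 0.166667); P(X ≤ 2) = Σ C(9,k) p^k (1−p)^(9−k) over k:
  k=0: C(9,0)·0.166667^0·0.833333^9 = 0.193807
  k=1: C(9,1)·0.166667^1·0.833333^8 = 0.348852
  k=2: C(9,2)·0.166667^2·0.833333^7 = 0.279082
Total = 0.821740

0.8217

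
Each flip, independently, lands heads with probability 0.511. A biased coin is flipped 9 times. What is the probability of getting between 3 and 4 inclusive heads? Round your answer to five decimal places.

0.39346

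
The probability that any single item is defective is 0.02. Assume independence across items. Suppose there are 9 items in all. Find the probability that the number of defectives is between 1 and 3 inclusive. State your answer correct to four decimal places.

X ~ Binomial(9, 0.02); P(1 ≤ X ≤ 3) = Σ C(9,k) p^k (1−p)^(9−k) over k:
  k=1: C(9,1)·0.02^1·0.98^8 = 0.153137
  k=2: C(9,2)·0.02^2·0.98^7 = 0.012501
  k=3: C(9,3)·0.02^3·0.98^6 = 0.000595
Total = 0.166234

0.1662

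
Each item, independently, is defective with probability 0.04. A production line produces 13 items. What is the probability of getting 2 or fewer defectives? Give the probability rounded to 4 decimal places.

X ~ Binomial(13, 0.04); P(X ≤ 2) = Σ C(13,k) p^k (1−p)^(13−k) over k:
  k=0: C(13,0)·0.04^0·0.96^13 = 0.588201
  k=1: C(13,1)·0.04^1·0.96^12 = 0.318609
  k=2: C(13,2)·0.04^2·0.96^11 = 0.079652
Total = 0.986463

0.9865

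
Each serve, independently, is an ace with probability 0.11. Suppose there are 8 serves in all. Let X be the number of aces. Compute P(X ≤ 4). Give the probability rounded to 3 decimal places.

0.999

X ~ Binomial(8, 0.11); P(X ≤ 4) = Σ C(8,k) p^k (1−p)^(8−k) over k:
  k=0: C(8,0)·0.11^0·0.89^8 = 0.39366
  k=1: C(8,1)·0.11^1·0.89^7 = 0.38924
  k=2: C(8,2)·0.11^2·0.89^6 = 0.16838
  k=3: C(8,3)·0.11^3·0.89^5 = 0.04162
  k=4: C(8,4)·0.11^4·0.89^4 = 0.00643
Total = 0.99932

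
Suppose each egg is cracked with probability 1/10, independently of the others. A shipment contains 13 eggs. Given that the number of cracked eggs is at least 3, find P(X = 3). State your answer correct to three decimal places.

0.745

X ~ Binomial(13, 0.10). Want P(X=3 | X≥3) = P(X=3) / P(X≥3).
P(X=3) = C(13,3)·0.10^3·0.90^10 = 0.09972
P(X≥3) = 1 − 0.25419 − 0.36716 − 0.24477 = 0.13388
Ratio = 0.09972 / 0.13388 = 0.74485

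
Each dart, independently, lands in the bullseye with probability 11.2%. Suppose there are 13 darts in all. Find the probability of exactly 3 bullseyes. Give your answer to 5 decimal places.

0.12250

X ~ Binomial(n=13, p=0.112).
P(X=3) = C(13,3) · p^3 · (1−p)^10
= 286 · 0.0014049 · 0.30488 = 0.1225039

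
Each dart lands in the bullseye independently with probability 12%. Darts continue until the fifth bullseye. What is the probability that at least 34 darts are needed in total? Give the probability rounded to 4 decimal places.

0.6374

Needing more than 33 darts ⇔ fewer than 5 successes in the first 33. With X ~ Binomial(33, 0.12), P(Y > 33) = P(X ≤ 4).
  k=0: C(33,0)·0.12^0·0.88^33 = 0.014721
  k=1: C(33,1)·0.12^1·0.88^32 = 0.066243
  k=2: C(33,2)·0.12^2·0.88^31 = 0.144530
  k=3: C(33,3)·0.12^3·0.88^30 = 0.203656
  k=4: C(33,4)·0.12^4·0.88^29 = 0.208285
P(X ≤ 4) = 0.637436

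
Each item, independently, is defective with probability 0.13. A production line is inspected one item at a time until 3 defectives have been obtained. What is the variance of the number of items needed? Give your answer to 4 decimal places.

154.4379

Y = total items until the third success; negative binomial with r=3, p=0.13.
Var(Y) = r(1−p)/p² = 3·0.87 / 0.13² = 154.437870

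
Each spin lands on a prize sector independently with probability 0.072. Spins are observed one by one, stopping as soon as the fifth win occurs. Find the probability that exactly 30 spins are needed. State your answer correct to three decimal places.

Y = trial on which the fifth success occurs; negative binomial, r=5, p=0.072.
P(Y=30) = C(29,4) · p^5 · (1−p)^25
= 23751 · 1.9349e-06 · 0.15442 = 0.00710

0.007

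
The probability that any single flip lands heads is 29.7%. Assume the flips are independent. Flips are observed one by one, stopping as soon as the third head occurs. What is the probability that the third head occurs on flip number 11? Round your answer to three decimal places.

0.070

Y = trial on which the third success occurs; negative binomial, r=3, p=0.297.
P(Y=11) = C(10,2) · p^3 · (1−p)^8
= 45 · 0.026198 · 0.059654 = 0.07033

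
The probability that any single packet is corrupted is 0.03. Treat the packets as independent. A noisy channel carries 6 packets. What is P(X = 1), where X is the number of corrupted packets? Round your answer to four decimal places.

0.1546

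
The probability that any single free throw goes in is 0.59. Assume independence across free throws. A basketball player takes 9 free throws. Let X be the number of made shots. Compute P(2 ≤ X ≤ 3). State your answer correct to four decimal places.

0.1064

X ~ Binomial(9, 0.59); P(2 ≤ X ≤ 3) = Σ C(9,k) p^k (1−p)^(9−k) over k:
  k=2: C(9,2)·0.59^2·0.41^7 = 0.024406
  k=3: C(9,3)·0.59^3·0.41^6 = 0.081948
Total = 0.106354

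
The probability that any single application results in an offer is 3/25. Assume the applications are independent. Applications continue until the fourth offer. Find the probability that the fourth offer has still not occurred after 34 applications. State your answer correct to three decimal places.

0.405

Needing more than 34 applications ⇔ fewer than 4 successes in the first 34. With X ~ Binomial(34, 0.12), P(Y > 34) = P(X ≤ 3).
  k=0: C(34,0)·0.12^0·0.88^34 = 0.01295
  k=1: C(34,1)·0.12^1·0.88^33 = 0.06006
  k=2: C(34,2)·0.12^2·0.88^32 = 0.13514
  k=3: C(34,3)·0.12^3·0.88^31 = 0.19656
P(X ≤ 3) = 0.40471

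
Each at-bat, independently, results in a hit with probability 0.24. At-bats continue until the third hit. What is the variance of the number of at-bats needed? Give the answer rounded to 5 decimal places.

39.58333

Y = total at-bats until the third success; negative binomial with r=3, p=0.24.
Var(Y) = r(1−p)/p² = 3·0.76 / 0.24² = 39.5833333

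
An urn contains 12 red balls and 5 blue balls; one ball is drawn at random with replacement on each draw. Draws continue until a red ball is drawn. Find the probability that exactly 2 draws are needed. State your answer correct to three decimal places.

Geometric (trials to first success), p = 0.705882.
P(Y = 2) = (1−p)^1 · p = 0.29412 · 0.705882 = 0.20761

0.208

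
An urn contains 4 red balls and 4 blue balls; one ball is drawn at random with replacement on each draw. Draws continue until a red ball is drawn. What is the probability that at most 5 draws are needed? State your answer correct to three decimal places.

0.969

Y = number of draws to the first success; geometric, p = 0.50.
P(Y ≤ 5) = 1 − (1−p)^5 = 1 − 0.03125 = 0.96875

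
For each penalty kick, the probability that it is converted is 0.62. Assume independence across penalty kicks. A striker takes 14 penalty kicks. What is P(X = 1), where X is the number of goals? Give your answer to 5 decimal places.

0.00003

X ~ Binomial(n=14, p=0.62).
P(X=1) = C(14,1) · p^1 · (1−p)^13
= 14 · 0.62 · 3.445e-06 = 0.0000299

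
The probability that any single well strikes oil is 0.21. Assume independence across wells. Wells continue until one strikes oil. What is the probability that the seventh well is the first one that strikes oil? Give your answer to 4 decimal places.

Geometric (trials to first success), p = 0.21.
P(Y = 7) = (1−p)^6 · p = 0.24309 · 0.21 = 0.051048

0.0510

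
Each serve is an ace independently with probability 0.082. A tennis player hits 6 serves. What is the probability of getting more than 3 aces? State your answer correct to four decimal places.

X ~ Binomial(6, 0.082); P(X ≥ 4) = Σ C(6,k) p^k (1−p)^(6−k) over k:
  k=4: C(6,4)·0.082^4·0.918^2 = 0.000572
  k=5: C(6,5)·0.082^5·0.918^1 = 0.000020
  k=6: C(6,6)·0.082^6·0.918^0 = 0.000000
Total = 0.000592

0.0006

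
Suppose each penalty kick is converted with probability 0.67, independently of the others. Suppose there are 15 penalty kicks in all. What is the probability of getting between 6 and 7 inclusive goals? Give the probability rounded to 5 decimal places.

X ~ Binomial(15, 0.67); P(6 ≤ X ≤ 7) = Σ C(15,k) p^k (1−p)^(15−k) over k:
  k=6: C(15,6)·0.67^6·0.33^9 = 0.0210125
  k=7: C(15,7)·0.67^7·0.33^8 = 0.0548509
Total = 0.0758634

0.07586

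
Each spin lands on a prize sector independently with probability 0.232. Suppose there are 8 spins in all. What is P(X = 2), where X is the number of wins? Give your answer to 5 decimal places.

0.30924

X ~ Binomial(n=8, p=0.232).
P(X=2) = C(8,2) · p^2 · (1−p)^6
= 28 · 0.053824 · 0.2052 = 0.3092440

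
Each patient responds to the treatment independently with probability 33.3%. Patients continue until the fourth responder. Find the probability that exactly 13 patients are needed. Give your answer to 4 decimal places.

Y = trial on which the fourth success occurs; negative binomial, r=4, p=0.333.
P(Y=13) = C(12,3) · p^4 · (1−p)^9
= 220 · 0.012296 · 0.02613 = 0.070686

0.0707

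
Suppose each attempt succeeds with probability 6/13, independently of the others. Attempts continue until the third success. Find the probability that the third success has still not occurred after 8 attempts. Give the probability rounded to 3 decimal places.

Needing more than 8 attempts ⇔ fewer than 3 successes in the first 8. With X ~ Binomial(8, 0.461538), P(Y > 8) = P(X ≤ 2).
  k=0: C(8,0)·0.461538^0·0.538462^8 = 0.00707
  k=1: C(8,1)·0.461538^1·0.538462^7 = 0.04846
  k=2: C(8,2)·0.461538^2·0.538462^6 = 0.14538
P(X ≤ 2) = 0.20091

0.201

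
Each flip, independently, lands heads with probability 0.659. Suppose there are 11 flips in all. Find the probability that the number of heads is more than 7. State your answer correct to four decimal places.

0.4508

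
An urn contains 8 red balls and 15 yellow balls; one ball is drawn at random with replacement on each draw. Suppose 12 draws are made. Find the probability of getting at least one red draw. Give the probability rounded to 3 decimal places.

0.994

P(at least one) = 1 − P(none) = 1 − (1 − 0.347826)^12
= 1 − 0.00592 = 0.99408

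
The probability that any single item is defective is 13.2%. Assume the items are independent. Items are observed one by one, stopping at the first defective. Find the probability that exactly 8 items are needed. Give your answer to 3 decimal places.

Geometric (trials to first success), p = 0.132.
P(Y = 8) = (1−p)^7 · p = 0.37123 · 0.132 = 0.04900

0.049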